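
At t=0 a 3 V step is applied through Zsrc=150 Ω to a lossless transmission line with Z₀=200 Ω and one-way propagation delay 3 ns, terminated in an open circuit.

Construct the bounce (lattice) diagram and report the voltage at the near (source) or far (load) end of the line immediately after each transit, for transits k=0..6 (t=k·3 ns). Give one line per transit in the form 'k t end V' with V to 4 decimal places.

Γ_L=1.000000, Γ_S=-0.142857; launch V₁=3·200/350=1.714286
k=0 src: V=1.7143
k=1 load: inc=1.714286, refl=1.714286·1.000000=1.7143; V=0.000000+1.714286+1.714286=3.4286
k=2 src: inc=1.714286, refl=1.714286·-0.142857=-0.2449; V=1.714286+1.714286+-0.244898=3.1837
k=3 load: inc=-0.244898, refl=-0.244898·1.000000=-0.2449; V=3.428571+-0.244898+-0.244898=2.9388
k=4 src: inc=-0.244898, refl=-0.244898·-0.142857=0.0350; V=3.183673+-0.244898+0.034985=2.9738
k=5 load: inc=0.034985, refl=0.034985·1.000000=0.0350; V=2.938776+0.034985+0.034985=3.0087
k=6 src: inc=0.034985, refl=0.034985·-0.142857=-0.0050; V=2.973761+0.034985+-0.004998=3.0037

0 0 source 1.7143
1 3 load 3.4286
2 6 source 3.1837
3 9 load 2.9388
4 12 source 2.9738
5 15 load 3.0087
6 18 source 3.0037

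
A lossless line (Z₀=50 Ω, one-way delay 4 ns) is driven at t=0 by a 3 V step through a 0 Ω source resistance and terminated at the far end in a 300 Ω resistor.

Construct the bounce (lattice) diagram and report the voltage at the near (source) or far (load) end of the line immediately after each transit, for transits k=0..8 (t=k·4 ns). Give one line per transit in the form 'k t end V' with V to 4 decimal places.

Γ_L=0.714286, Γ_S=-1.000000; launch V₁=3·50/50=3.000000
k=0 src: V=3.0000
k=1 load: inc=3.000000, refl=3.000000·0.714286=2.1429; V=0.000000+3.000000+2.142857=5.1429
k=2 src: inc=2.142857, refl=2.142857·-1.000000=-2.1429; V=3.000000+2.142857+-2.142857=3.0000
k=3 load: inc=-2.142857, refl=-2.142857·0.714286=-1.5306; V=5.142857+-2.142857+-1.530612=1.4694
k=4 src: inc=-1.530612, refl=-1.530612·-1.000000=1.5306; V=3.000000+-1.530612+1.530612=3.0000
k=5 load: inc=1.530612, refl=1.530612·0.714286=1.0933; V=1.469388+1.530612+1.093294=4.0933
k=6 src: inc=1.093294, refl=1.093294·-1.000000=-1.0933; V=3.000000+1.093294+-1.093294=3.0000
k=7 load: inc=-1.093294, refl=-1.093294·0.714286=-0.7809; V=4.093294+-1.093294+-0.780925=2.2191
k=8 src: inc=-0.780925, refl=-0.780925·-1.000000=0.7809; V=3.000000+-0.780925+0.780925=3.0000

0 0 source 3.0000
1 4 load 5.1429
2 8 source 3.0000
3 12 load 1.4694
4 16 source 3.0000
5 20 load 4.0933
6 24 source 3.0000
7 28 load 2.2191
8 32 source 3.0000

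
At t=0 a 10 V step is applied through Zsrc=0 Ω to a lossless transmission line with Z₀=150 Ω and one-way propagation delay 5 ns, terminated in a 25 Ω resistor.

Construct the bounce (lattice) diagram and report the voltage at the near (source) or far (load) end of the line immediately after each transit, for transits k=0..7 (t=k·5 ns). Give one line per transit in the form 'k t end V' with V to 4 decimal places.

Γ_L=-0.714286, Γ_S=-1.000000; launch V₁=10·150/150=10.000000
k=0 src: V=10.0000
k=1 load: inc=10.000000, refl=10.000000·-0.714286=-7.1429; V=0.000000+10.000000+-7.142857=2.8571
k=2 src: inc=-7.142857, refl=-7.142857·-1.000000=7.1429; V=10.000000+-7.142857+7.142857=10.0000
k=3 load: inc=7.142857, refl=7.142857·-0.714286=-5.1020; V=2.857143+7.142857+-5.102041=4.8980
k=4 src: inc=-5.102041, refl=-5.102041·-1.000000=5.1020; V=10.000000+-5.102041+5.102041=10.0000
k=5 load: inc=5.102041, refl=5.102041·-0.714286=-3.6443; V=4.897959+5.102041+-3.644315=6.3557
k=6 src: inc=-3.644315, refl=-3.644315·-1.000000=3.6443; V=10.000000+-3.644315+3.644315=10.0000
k=7 load: inc=3.644315, refl=3.644315·-0.714286=-2.6031; V=6.355685+3.644315+-2.603082=7.3969

0 0 source 10.0000
1 5 load 2.8571
2 10 source 10.0000
3 15 load 4.8980
4 20 source 10.0000
5 25 load 6.3557
6 30 source 10.0000
7 35 load 7.3969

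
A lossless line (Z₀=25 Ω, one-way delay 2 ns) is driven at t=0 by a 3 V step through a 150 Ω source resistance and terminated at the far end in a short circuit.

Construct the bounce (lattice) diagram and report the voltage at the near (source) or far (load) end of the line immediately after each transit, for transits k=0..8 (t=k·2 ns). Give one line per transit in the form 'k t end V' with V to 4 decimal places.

Γ_L=-1.000000, Γ_S=0.714286; launch V₁=3·25/175=0.428571
k=0 src: V=0.4286
k=1 load: inc=0.428571, refl=0.428571·-1.000000=-0.4286; V=0.000000+0.428571+-0.428571=0.0000
k=2 src: inc=-0.428571, refl=-0.428571·0.714286=-0.3061; V=0.428571+-0.428571+-0.306122=-0.3061
k=3 load: inc=-0.306122, refl=-0.306122·-1.000000=0.3061; V=0.000000+-0.306122+0.306122=0.0000
k=4 src: inc=0.306122, refl=0.306122·0.714286=0.2187; V=-0.306122+0.306122+0.218659=0.2187
k=5 load: inc=0.218659, refl=0.218659·-1.000000=-0.2187; V=0.000000+0.218659+-0.218659=0.0000
k=6 src: inc=-0.218659, refl=-0.218659·0.714286=-0.1562; V=0.218659+-0.218659+-0.156185=-0.1562
k=7 load: inc=-0.156185, refl=-0.156185·-1.000000=0.1562; V=0.000000+-0.156185+0.156185=0.0000
k=8 src: inc=0.156185, refl=0.156185·0.714286=0.1116; V=-0.156185+0.156185+0.111561=0.1116

0 0 source 0.4286
1 2 load 0.0000
2 4 source -0.3061
3 6 load 0.0000
4 8 source 0.2187
5 10 load 0.0000
6 12 source -0.1562
7 14 load 0.0000
8 16 source 0.1116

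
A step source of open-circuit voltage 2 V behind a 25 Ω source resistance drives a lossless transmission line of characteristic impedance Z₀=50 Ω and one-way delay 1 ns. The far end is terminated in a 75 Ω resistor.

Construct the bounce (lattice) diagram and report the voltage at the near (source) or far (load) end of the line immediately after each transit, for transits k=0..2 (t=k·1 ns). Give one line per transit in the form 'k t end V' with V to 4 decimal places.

Γ_L=0.200000, Γ_S=-0.333333; launch V₁=2·50/75=1.333333
k=0 src: V=1.3333
k=1 load: inc=1.333333, refl=1.333333·0.200000=0.2667; V=0.000000+1.333333+0.266667=1.6000
k=2 src: inc=0.266667, refl=0.266667·-0.333333=-0.0889; V=1.333333+0.266667+-0.088889=1.5111

0 0 source 1.3333
1 1 load 1.6000
2 2 source 1.5111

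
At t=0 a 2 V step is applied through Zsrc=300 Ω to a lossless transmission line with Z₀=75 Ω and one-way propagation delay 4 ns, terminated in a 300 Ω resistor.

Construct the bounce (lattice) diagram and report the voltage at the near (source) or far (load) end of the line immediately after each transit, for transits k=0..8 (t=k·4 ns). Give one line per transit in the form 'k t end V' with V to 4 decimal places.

0 0 source 0.4000
1 4 load 0.6400
2 8 source 0.7840
3 12 load 0.8704
4 16 source 0.9222
5 20 load 0.9533
6 24 source 0.9720
7 28 load 0.9832
8 32 source 0.9899

Γ_L=0.600000, Γ_S=0.600000; launch V₁=2·75/375=0.400000
k=0 src: V=0.4000
k=1 load: inc=0.400000, refl=0.400000·0.600000=0.2400; V=0.000000+0.400000+0.240000=0.6400
k=2 src: inc=0.240000, refl=0.240000·0.600000=0.1440; V=0.400000+0.240000+0.144000=0.7840
k=3 load: inc=0.144000, refl=0.144000·0.600000=0.0864; V=0.640000+0.144000+0.086400=0.8704
k=4 src: inc=0.086400, refl=0.086400·0.600000=0.0518; V=0.784000+0.086400+0.051840=0.9222
k=5 load: inc=0.051840, refl=0.051840·0.600000=0.0311; V=0.870400+0.051840+0.031104=0.9533
k=6 src: inc=0.031104, refl=0.031104·0.600000=0.0187; V=0.922240+0.031104+0.018662=0.9720
k=7 load: inc=0.018662, refl=0.018662·0.600000=0.0112; V=0.953344+0.018662+0.011197=0.9832
k=8 src: inc=0.011197, refl=0.011197·0.600000=0.0067; V=0.972006+0.011197+0.006718=0.9899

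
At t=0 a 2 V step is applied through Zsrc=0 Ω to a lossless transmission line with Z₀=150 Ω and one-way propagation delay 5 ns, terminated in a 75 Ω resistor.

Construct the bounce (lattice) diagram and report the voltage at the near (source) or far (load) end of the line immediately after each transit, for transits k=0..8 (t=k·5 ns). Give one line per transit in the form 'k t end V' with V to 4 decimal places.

Γ_L=-0.333333, Γ_S=-1.000000; launch V₁=2·150/150=2.000000
k=0 src: V=2.0000
k=1 load: inc=2.000000, refl=2.000000·-0.333333=-0.6667; V=0.000000+2.000000+-0.666667=1.3333
k=2 src: inc=-0.666667, refl=-0.666667·-1.000000=0.6667; V=2.000000+-0.666667+0.666667=2.0000
k=3 load: inc=0.666667, refl=0.666667·-0.333333=-0.2222; V=1.333333+0.666667+-0.222222=1.7778
k=4 src: inc=-0.222222, refl=-0.222222·-1.000000=0.2222; V=2.000000+-0.222222+0.222222=2.0000
k=5 load: inc=0.222222, refl=0.222222·-0.333333=-0.0741; V=1.777778+0.222222+-0.074074=1.9259
k=6 src: inc=-0.074074, refl=-0.074074·-1.000000=0.0741; V=2.000000+-0.074074+0.074074=2.0000
k=7 load: inc=0.074074, refl=0.074074·-0.333333=-0.0247; V=1.925926+0.074074+-0.024691=1.9753
k=8 src: inc=-0.024691, refl=-0.024691·-1.000000=0.0247; V=2.000000+-0.024691+0.024691=2.0000

0 0 source 2.0000
1 5 load 1.3333
2 10 source 2.0000
3 15 load 1.7778
4 20 source 2.0000
5 25 load 1.9259
6 30 source 2.0000
7 35 load 1.9753
8 40 source 2.0000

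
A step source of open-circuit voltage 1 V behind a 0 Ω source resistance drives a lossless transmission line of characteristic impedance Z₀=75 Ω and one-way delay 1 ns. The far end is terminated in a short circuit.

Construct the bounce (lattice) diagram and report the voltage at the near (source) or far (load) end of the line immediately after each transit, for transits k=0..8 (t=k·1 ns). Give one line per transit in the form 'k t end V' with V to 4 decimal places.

Γ_L=-1.000000, Γ_S=-1.000000; launch V₁=1·75/75=1.000000
k=0 src: V=1.0000
k=1 load: inc=1.000000, refl=1.000000·-1.000000=-1.0000; V=0.000000+1.000000+-1.000000=0.0000
k=2 src: inc=-1.000000, refl=-1.000000·-1.000000=1.0000; V=1.000000+-1.000000+1.000000=1.0000
k=3 load: inc=1.000000, refl=1.000000·-1.000000=-1.0000; V=0.000000+1.000000+-1.000000=0.0000
k=4 src: inc=-1.000000, refl=-1.000000·-1.000000=1.0000; V=1.000000+-1.000000+1.000000=1.0000
k=5 load: inc=1.000000, refl=1.000000·-1.000000=-1.0000; V=0.000000+1.000000+-1.000000=0.0000
k=6 src: inc=-1.000000, refl=-1.000000·-1.000000=1.0000; V=1.000000+-1.000000+1.000000=1.0000
k=7 load: inc=1.000000, refl=1.000000·-1.000000=-1.0000; V=0.000000+1.000000+-1.000000=0.0000
k=8 src: inc=-1.000000, refl=-1.000000·-1.000000=1.0000; V=1.000000+-1.000000+1.000000=1.0000

0 0 source 1.0000
1 1 load 0.0000
2 2 source 1.0000
3 3 load 0.0000
4 4 source 1.0000
5 5 load 0.0000
6 6 source 1.0000
7 7 load 0.0000
8 8 source 1.0000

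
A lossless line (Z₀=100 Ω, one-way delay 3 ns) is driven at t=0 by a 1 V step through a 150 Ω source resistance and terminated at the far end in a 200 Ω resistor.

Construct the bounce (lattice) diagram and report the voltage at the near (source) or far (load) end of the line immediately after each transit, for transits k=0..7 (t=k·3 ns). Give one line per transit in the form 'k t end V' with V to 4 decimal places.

Γ_L=0.333333, Γ_S=0.200000; launch V₁=1·100/250=0.400000
k=0 src: V=0.4000
k=1 load: inc=0.400000, refl=0.400000·0.333333=0.1333; V=0.000000+0.400000+0.133333=0.5333
k=2 src: inc=0.133333, refl=0.133333·0.200000=0.0267; V=0.400000+0.133333+0.026667=0.5600
k=3 load: inc=0.026667, refl=0.026667·0.333333=0.0089; V=0.533333+0.026667+0.008889=0.5689
k=4 src: inc=0.008889, refl=0.008889·0.200000=0.0018; V=0.560000+0.008889+0.001778=0.5707
k=5 load: inc=0.001778, refl=0.001778·0.333333=0.0006; V=0.568889+0.001778+0.000593=0.5713
k=6 src: inc=0.000593, refl=0.000593·0.200000=0.0001; V=0.570667+0.000593+0.000119=0.5714
k=7 load: inc=0.000119, refl=0.000119·0.333333=0.0000; V=0.571259+0.000119+0.000040=0.5714

0 0 source 0.4000
1 3 load 0.5333
2 6 source 0.5600
3 9 load 0.5689
4 12 source 0.5707
5 15 load 0.5713
6 18 source 0.5714
7 21 load 0.5714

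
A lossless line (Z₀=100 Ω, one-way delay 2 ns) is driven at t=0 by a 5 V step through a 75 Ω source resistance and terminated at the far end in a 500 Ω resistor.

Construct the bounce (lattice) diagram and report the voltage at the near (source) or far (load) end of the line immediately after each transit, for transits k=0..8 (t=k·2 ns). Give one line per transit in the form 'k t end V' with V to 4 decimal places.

0 0 source 2.8571
1 2 load 4.7619
2 4 source 4.4898
3 6 load 4.3084
4 8 source 4.3343
5 10 load 4.3516
6 12 source 4.3491
7 14 load 4.3475
8 16 source 4.3477

Γ_L=0.666667, Γ_S=-0.142857; launch V₁=5·100/175=2.857143
k=0 src: V=2.8571
k=1 load: inc=2.857143, refl=2.857143·0.666667=1.9048; V=0.000000+2.857143+1.904762=4.7619
k=2 src: inc=1.904762, refl=1.904762·-0.142857=-0.2721; V=2.857143+1.904762+-0.272109=4.4898
k=3 load: inc=-0.272109, refl=-0.272109·0.666667=-0.1814; V=4.761905+-0.272109+-0.181406=4.3084
k=4 src: inc=-0.181406, refl=-0.181406·-0.142857=0.0259; V=4.489796+-0.181406+0.025915=4.3343
k=5 load: inc=0.025915, refl=0.025915·0.666667=0.0173; V=4.308390+0.025915+0.017277=4.3516
k=6 src: inc=0.017277, refl=0.017277·-0.142857=-0.0025; V=4.334305+0.017277+-0.002468=4.3491
k=7 load: inc=-0.002468, refl=-0.002468·0.666667=-0.0016; V=4.351582+-0.002468+-0.001645=4.3475
k=8 src: inc=-0.001645, refl=-0.001645·-0.142857=0.0002; V=4.349114+-0.001645+0.000235=4.3477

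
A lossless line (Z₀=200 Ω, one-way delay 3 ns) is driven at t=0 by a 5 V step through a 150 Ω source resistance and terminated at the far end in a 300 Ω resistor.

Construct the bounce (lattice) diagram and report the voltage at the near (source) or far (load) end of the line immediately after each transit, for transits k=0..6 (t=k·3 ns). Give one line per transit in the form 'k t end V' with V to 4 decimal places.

0 0 source 2.8571
1 3 load 3.4286
2 6 source 3.3469
3 9 load 3.3306
4 12 source 3.3329
5 15 load 3.3334
6 18 source 3.3333

Γ_L=0.200000, Γ_S=-0.142857; launch V₁=5·200/350=2.857143
k=0 src: V=2.8571
k=1 load: inc=2.857143, refl=2.857143·0.200000=0.5714; V=0.000000+2.857143+0.571429=3.4286
k=2 src: inc=0.571429, refl=0.571429·-0.142857=-0.0816; V=2.857143+0.571429+-0.081633=3.3469
k=3 load: inc=-0.081633, refl=-0.081633·0.200000=-0.0163; V=3.428571+-0.081633+-0.016327=3.3306
k=4 src: inc=-0.016327, refl=-0.016327·-0.142857=0.0023; V=3.346939+-0.016327+0.002332=3.3329
k=5 load: inc=0.002332, refl=0.002332·0.200000=0.0005; V=3.330612+0.002332+0.000466=3.3334
k=6 src: inc=0.000466, refl=0.000466·-0.142857=-0.0001; V=3.332945+0.000466+-0.000067=3.3333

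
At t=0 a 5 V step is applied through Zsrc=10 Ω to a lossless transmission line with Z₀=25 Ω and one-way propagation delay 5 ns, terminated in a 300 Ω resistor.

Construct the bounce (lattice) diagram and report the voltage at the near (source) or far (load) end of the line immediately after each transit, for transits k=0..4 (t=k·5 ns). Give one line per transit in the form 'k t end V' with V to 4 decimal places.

0 0 source 3.5714
1 5 load 6.5934
2 10 source 5.2983
3 15 load 4.2024
4 20 source 4.6721

Γ_L=0.846154, Γ_S=-0.428571; launch V₁=5·25/35=3.571429
k=0 src: V=3.5714
k=1 load: inc=3.571429, refl=3.571429·0.846154=3.0220; V=0.000000+3.571429+3.021978=6.5934
k=2 src: inc=3.021978, refl=3.021978·-0.428571=-1.2951; V=3.571429+3.021978+-1.295133=5.2983
k=3 load: inc=-1.295133, refl=-1.295133·0.846154=-1.0959; V=6.593407+-1.295133+-1.095882=4.2024
k=4 src: inc=-1.095882, refl=-1.095882·-0.428571=0.4697; V=5.298273+-1.095882+0.469664=4.6721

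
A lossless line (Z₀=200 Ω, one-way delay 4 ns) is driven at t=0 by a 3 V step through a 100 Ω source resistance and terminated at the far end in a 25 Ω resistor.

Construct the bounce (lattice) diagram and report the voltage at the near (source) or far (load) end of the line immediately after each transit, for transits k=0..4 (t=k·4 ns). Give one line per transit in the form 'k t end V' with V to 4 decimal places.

Γ_L=-0.777778, Γ_S=-0.333333; launch V₁=3·200/300=2.000000
k=0 src: V=2.0000
k=1 load: inc=2.000000, refl=2.000000·-0.777778=-1.5556; V=0.000000+2.000000+-1.555556=0.4444
k=2 src: inc=-1.555556, refl=-1.555556·-0.333333=0.5185; V=2.000000+-1.555556+0.518519=0.9630
k=3 load: inc=0.518519, refl=0.518519·-0.777778=-0.4033; V=0.444444+0.518519+-0.403292=0.5597
k=4 src: inc=-0.403292, refl=-0.403292·-0.333333=0.1344; V=0.962963+-0.403292+0.134431=0.6941

0 0 source 2.0000
1 4 load 0.4444
2 8 source 0.9630
3 12 load 0.5597
4 16 source 0.6941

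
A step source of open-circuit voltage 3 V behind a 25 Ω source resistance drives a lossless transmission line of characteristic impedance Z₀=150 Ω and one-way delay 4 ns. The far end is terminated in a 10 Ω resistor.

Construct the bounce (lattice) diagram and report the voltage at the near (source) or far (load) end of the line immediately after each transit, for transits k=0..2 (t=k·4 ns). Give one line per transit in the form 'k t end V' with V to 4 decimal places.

Γ_L=-0.875000, Γ_S=-0.714286; launch V₁=3·150/175=2.571429
k=0 src: V=2.5714
k=1 load: inc=2.571429, refl=2.571429·-0.875000=-2.2500; V=0.000000+2.571429+-2.250000=0.3214
k=2 src: inc=-2.250000, refl=-2.250000·-0.714286=1.6071; V=2.571429+-2.250000+1.607143=1.9286

0 0 source 2.5714
1 4 load 0.3214
2 8 source 1.9286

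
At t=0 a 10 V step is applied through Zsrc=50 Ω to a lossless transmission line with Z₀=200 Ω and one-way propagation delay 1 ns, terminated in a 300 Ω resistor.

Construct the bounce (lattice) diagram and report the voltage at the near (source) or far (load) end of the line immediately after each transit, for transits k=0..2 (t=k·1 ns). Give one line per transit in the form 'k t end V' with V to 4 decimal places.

0 0 source 8.0000
1 1 load 9.6000
2 2 source 8.6400

Γ_L=0.200000, Γ_S=-0.600000; launch V₁=10·200/250=8.000000
k=0 src: V=8.0000
k=1 load: inc=8.000000, refl=8.000000·0.200000=1.6000; V=0.000000+8.000000+1.600000=9.6000
k=2 src: inc=1.600000, refl=1.600000·-0.600000=-0.9600; V=8.000000+1.600000+-0.960000=8.6400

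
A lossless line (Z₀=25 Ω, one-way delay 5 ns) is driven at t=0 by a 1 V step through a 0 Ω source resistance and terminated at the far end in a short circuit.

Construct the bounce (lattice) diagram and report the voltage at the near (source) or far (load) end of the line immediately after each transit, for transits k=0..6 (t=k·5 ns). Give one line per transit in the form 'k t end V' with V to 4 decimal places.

Γ_L=-1.000000, Γ_S=-1.000000; launch V₁=1·25/25=1.000000
k=0 src: V=1.0000
k=1 load: inc=1.000000, refl=1.000000·-1.000000=-1.0000; V=0.000000+1.000000+-1.000000=0.0000
k=2 src: inc=-1.000000, refl=-1.000000·-1.000000=1.0000; V=1.000000+-1.000000+1.000000=1.0000
k=3 load: inc=1.000000, refl=1.000000·-1.000000=-1.0000; V=0.000000+1.000000+-1.000000=0.0000
k=4 src: inc=-1.000000, refl=-1.000000·-1.000000=1.0000; V=1.000000+-1.000000+1.000000=1.0000
k=5 load: inc=1.000000, refl=1.000000·-1.000000=-1.0000; V=0.000000+1.000000+-1.000000=0.0000
k=6 src: inc=-1.000000, refl=-1.000000·-1.000000=1.0000; V=1.000000+-1.000000+1.000000=1.0000

0 0 source 1.0000
1 5 load 0.0000
2 10 source 1.0000
3 15 load 0.0000
4 20 source 1.0000
5 25 load 0.0000
6 30 source 1.0000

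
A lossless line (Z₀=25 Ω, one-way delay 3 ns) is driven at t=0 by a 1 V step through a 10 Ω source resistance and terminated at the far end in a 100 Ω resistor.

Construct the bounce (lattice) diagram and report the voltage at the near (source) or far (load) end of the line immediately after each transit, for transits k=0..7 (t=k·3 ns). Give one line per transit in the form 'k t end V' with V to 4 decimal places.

0 0 source 0.7143
1 3 load 1.1429
2 6 source 0.9592
3 9 load 0.8490
4 12 source 0.8962
5 15 load 0.9245
6 18 source 0.9124
7 21 load 0.9051

Γ_L=0.600000, Γ_S=-0.428571; launch V₁=1·25/35=0.714286
k=0 src: V=0.7143
k=1 load: inc=0.714286, refl=0.714286·0.600000=0.4286; V=0.000000+0.714286+0.428571=1.1429
k=2 src: inc=0.428571, refl=0.428571·-0.428571=-0.1837; V=0.714286+0.428571+-0.183673=0.9592
k=3 load: inc=-0.183673, refl=-0.183673·0.600000=-0.1102; V=1.142857+-0.183673+-0.110204=0.8490
k=4 src: inc=-0.110204, refl=-0.110204·-0.428571=0.0472; V=0.959184+-0.110204+0.047230=0.8962
k=5 load: inc=0.047230, refl=0.047230·0.600000=0.0283; V=0.848980+0.047230+0.028338=0.9245
k=6 src: inc=0.028338, refl=0.028338·-0.428571=-0.0121; V=0.896210+0.028338+-0.012145=0.9124
k=7 load: inc=-0.012145, refl=-0.012145·0.600000=-0.0073; V=0.924548+-0.012145+-0.007287=0.9051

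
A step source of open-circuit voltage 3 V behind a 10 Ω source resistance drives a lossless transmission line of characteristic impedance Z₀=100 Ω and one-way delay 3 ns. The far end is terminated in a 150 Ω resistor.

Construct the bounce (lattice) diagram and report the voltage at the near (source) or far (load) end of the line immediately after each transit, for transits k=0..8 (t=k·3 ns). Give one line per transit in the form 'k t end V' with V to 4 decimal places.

Γ_L=0.200000, Γ_S=-0.818182; launch V₁=3·100/110=2.727273
k=0 src: V=2.7273
k=1 load: inc=2.727273, refl=2.727273·0.200000=0.5455; V=0.000000+2.727273+0.545455=3.2727
k=2 src: inc=0.545455, refl=0.545455·-0.818182=-0.4463; V=2.727273+0.545455+-0.446281=2.8264
k=3 load: inc=-0.446281, refl=-0.446281·0.200000=-0.0893; V=3.272727+-0.446281+-0.089256=2.7372
k=4 src: inc=-0.089256, refl=-0.089256·-0.818182=0.0730; V=2.826446+-0.089256+0.073028=2.8102
k=5 load: inc=0.073028, refl=0.073028·0.200000=0.0146; V=2.737190+0.073028+0.014606=2.8248
k=6 src: inc=0.014606, refl=0.014606·-0.818182=-0.0120; V=2.810218+0.014606+-0.011950=2.8129
k=7 load: inc=-0.011950, refl=-0.011950·0.200000=-0.0024; V=2.824823+-0.011950+-0.002390=2.8105
k=8 src: inc=-0.002390, refl=-0.002390·-0.818182=0.0020; V=2.812873+-0.002390+0.001955=2.8124

0 0 source 2.7273
1 3 load 3.2727
2 6 source 2.8264
3 9 load 2.7372
4 12 source 2.8102
5 15 load 2.8248
6 18 source 2.8129
7 21 load 2.8105
8 24 source 2.8124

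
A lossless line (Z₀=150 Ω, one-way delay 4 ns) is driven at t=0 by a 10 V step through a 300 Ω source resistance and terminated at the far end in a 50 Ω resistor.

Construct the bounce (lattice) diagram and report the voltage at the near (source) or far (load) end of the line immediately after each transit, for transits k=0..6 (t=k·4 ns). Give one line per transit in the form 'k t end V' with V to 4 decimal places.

0 0 source 3.3333
1 4 load 1.6667
2 8 source 1.1111
3 12 load 1.3889
4 16 source 1.4815
5 20 load 1.4352
6 24 source 1.4198

Γ_L=-0.500000, Γ_S=0.333333; launch V₁=10·150/450=3.333333
k=0 src: V=3.3333
k=1 load: inc=3.333333, refl=3.333333·-0.500000=-1.6667; V=0.000000+3.333333+-1.666667=1.6667
k=2 src: inc=-1.666667, refl=-1.666667·0.333333=-0.5556; V=3.333333+-1.666667+-0.555556=1.1111
k=3 load: inc=-0.555556, refl=-0.555556·-0.500000=0.2778; V=1.666667+-0.555556+0.277778=1.3889
k=4 src: inc=0.277778, refl=0.277778·0.333333=0.0926; V=1.111111+0.277778+0.092593=1.4815
k=5 load: inc=0.092593, refl=0.092593·-0.500000=-0.0463; V=1.388889+0.092593+-0.046296=1.4352
k=6 src: inc=-0.046296, refl=-0.046296·0.333333=-0.0154; V=1.481481+-0.046296+-0.015432=1.4198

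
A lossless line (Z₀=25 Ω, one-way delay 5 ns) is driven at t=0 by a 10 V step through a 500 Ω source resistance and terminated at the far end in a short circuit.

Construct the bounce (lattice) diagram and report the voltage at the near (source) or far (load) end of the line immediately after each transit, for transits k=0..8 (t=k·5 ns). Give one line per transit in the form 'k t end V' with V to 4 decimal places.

Γ_L=-1.000000, Γ_S=0.904762; launch V₁=10·25/525=0.476190
k=0 src: V=0.4762
k=1 load: inc=0.476190, refl=0.476190·-1.000000=-0.4762; V=0.000000+0.476190+-0.476190=0.0000
k=2 src: inc=-0.476190, refl=-0.476190·0.904762=-0.4308; V=0.476190+-0.476190+-0.430839=-0.4308
k=3 load: inc=-0.430839, refl=-0.430839·-1.000000=0.4308; V=0.000000+-0.430839+0.430839=0.0000
k=4 src: inc=0.430839, refl=0.430839·0.904762=0.3898; V=-0.430839+0.430839+0.389807=0.3898
k=5 load: inc=0.389807, refl=0.389807·-1.000000=-0.3898; V=0.000000+0.389807+-0.389807=0.0000
k=6 src: inc=-0.389807, refl=-0.389807·0.904762=-0.3527; V=0.389807+-0.389807+-0.352682=-0.3527
k=7 load: inc=-0.352682, refl=-0.352682·-1.000000=0.3527; V=0.000000+-0.352682+0.352682=0.0000
k=8 src: inc=0.352682, refl=0.352682·0.904762=0.3191; V=-0.352682+0.352682+0.319093=0.3191

0 0 source 0.4762
1 5 load 0.0000
2 10 source -0.4308
3 15 load 0.0000
4 20 source 0.3898
5 25 load 0.0000
6 30 source -0.3527
7 35 load 0.0000
8 40 source 0.3191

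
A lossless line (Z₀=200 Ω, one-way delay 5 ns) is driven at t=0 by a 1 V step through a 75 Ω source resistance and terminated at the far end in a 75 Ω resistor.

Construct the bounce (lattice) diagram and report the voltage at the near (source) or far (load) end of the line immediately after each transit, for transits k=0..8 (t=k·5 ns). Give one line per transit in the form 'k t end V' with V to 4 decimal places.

Γ_L=-0.454545, Γ_S=-0.454545; launch V₁=1·200/275=0.727273
k=0 src: V=0.7273
k=1 load: inc=0.727273, refl=0.727273·-0.454545=-0.3306; V=0.000000+0.727273+-0.330579=0.3967
k=2 src: inc=-0.330579, refl=-0.330579·-0.454545=0.1503; V=0.727273+-0.330579+0.150263=0.5470
k=3 load: inc=0.150263, refl=0.150263·-0.454545=-0.0683; V=0.396694+0.150263+-0.068301=0.4787
k=4 src: inc=-0.068301, refl=-0.068301·-0.454545=0.0310; V=0.546957+-0.068301+0.031046=0.5097
k=5 load: inc=0.031046, refl=0.031046·-0.454545=-0.0141; V=0.478656+0.031046+-0.014112=0.4956
k=6 src: inc=-0.014112, refl=-0.014112·-0.454545=0.0064; V=0.509702+-0.014112+0.006414=0.5020
k=7 load: inc=0.006414, refl=0.006414·-0.454545=-0.0029; V=0.495590+0.006414+-0.002916=0.4991
k=8 src: inc=-0.002916, refl=-0.002916·-0.454545=0.0013; V=0.502005+-0.002916+0.001325=0.5004

0 0 source 0.7273
1 5 load 0.3967
2 10 source 0.5470
3 15 load 0.4787
4 20 source 0.5097
5 25 load 0.4956
6 30 source 0.5020
7 35 load 0.4991
8 40 source 0.5004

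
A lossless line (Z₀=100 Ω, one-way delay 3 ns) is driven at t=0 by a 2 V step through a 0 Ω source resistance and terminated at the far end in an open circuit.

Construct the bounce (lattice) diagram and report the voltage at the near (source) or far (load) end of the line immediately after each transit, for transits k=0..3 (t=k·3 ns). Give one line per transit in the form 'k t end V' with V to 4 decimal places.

0 0 source 2.0000
1 3 load 4.0000
2 6 source 2.0000
3 9 load 0.0000

Γ_L=1.000000, Γ_S=-1.000000; launch V₁=2·100/100=2.000000
k=0 src: V=2.0000
k=1 load: inc=2.000000, refl=2.000000·1.000000=2.0000; V=0.000000+2.000000+2.000000=4.0000
k=2 src: inc=2.000000, refl=2.000000·-1.000000=-2.0000; V=2.000000+2.000000+-2.000000=2.0000
k=3 load: inc=-2.000000, refl=-2.000000·1.000000=-2.0000; V=4.000000+-2.000000+-2.000000=0.0000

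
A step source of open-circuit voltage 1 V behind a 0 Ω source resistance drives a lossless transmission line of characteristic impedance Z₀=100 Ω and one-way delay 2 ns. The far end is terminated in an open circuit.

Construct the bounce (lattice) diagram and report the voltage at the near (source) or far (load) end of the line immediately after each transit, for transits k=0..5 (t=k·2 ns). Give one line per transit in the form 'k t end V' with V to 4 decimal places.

Γ_L=1.000000, Γ_S=-1.000000; launch V₁=1·100/100=1.000000
k=0 src: V=1.0000
k=1 load: inc=1.000000, refl=1.000000·1.000000=1.0000; V=0.000000+1.000000+1.000000=2.0000
k=2 src: inc=1.000000, refl=1.000000·-1.000000=-1.0000; V=1.000000+1.000000+-1.000000=1.0000
k=3 load: inc=-1.000000, refl=-1.000000·1.000000=-1.0000; V=2.000000+-1.000000+-1.000000=0.0000
k=4 src: inc=-1.000000, refl=-1.000000·-1.000000=1.0000; V=1.000000+-1.000000+1.000000=1.0000
k=5 load: inc=1.000000, refl=1.000000·1.000000=1.0000; V=0.000000+1.000000+1.000000=2.0000

0 0 source 1.0000
1 2 load 2.0000
2 4 source 1.0000
3 6 load 0.0000
4 8 source 1.0000
5 10 load 2.0000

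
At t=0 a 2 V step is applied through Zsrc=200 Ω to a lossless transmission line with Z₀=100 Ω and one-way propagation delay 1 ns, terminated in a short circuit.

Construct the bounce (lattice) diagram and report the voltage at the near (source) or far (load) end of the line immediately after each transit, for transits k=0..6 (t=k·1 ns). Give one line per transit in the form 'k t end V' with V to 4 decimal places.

Γ_L=-1.000000, Γ_S=0.333333; launch V₁=2·100/300=0.666667
k=0 src: V=0.6667
k=1 load: inc=0.666667, refl=0.666667·-1.000000=-0.6667; V=0.000000+0.666667+-0.666667=0.0000
k=2 src: inc=-0.666667, refl=-0.666667·0.333333=-0.2222; V=0.666667+-0.666667+-0.222222=-0.2222
k=3 load: inc=-0.222222, refl=-0.222222·-1.000000=0.2222; V=0.000000+-0.222222+0.222222=0.0000
k=4 src: inc=0.222222, refl=0.222222·0.333333=0.0741; V=-0.222222+0.222222+0.074074=0.0741
k=5 load: inc=0.074074, refl=0.074074·-1.000000=-0.0741; V=0.000000+0.074074+-0.074074=0.0000
k=6 src: inc=-0.074074, refl=-0.074074·0.333333=-0.0247; V=0.074074+-0.074074+-0.024691=-0.0247

0 0 source 0.6667
1 1 load 0.0000
2 2 source -0.2222
3 3 load 0.0000
4 4 source 0.0741
5 5 load 0.0000
6 6 source -0.0247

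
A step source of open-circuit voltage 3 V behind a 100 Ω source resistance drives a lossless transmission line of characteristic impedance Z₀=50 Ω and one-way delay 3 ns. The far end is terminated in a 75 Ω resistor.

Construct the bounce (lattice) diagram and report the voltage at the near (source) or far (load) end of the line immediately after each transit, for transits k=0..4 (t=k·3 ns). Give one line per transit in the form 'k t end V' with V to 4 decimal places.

0 0 source 1.0000
1 3 load 1.2000
2 6 source 1.2667
3 9 load 1.2800
4 12 source 1.2844

Γ_L=0.200000, Γ_S=0.333333; launch V₁=3·50/150=1.000000
k=0 src: V=1.0000
k=1 load: inc=1.000000, refl=1.000000·0.200000=0.2000; V=0.000000+1.000000+0.200000=1.2000
k=2 src: inc=0.200000, refl=0.200000·0.333333=0.0667; V=1.000000+0.200000+0.066667=1.2667
k=3 load: inc=0.066667, refl=0.066667·0.200000=0.0133; V=1.200000+0.066667+0.013333=1.2800
k=4 src: inc=0.013333, refl=0.013333·0.333333=0.0044; V=1.266667+0.013333+0.004444=1.2844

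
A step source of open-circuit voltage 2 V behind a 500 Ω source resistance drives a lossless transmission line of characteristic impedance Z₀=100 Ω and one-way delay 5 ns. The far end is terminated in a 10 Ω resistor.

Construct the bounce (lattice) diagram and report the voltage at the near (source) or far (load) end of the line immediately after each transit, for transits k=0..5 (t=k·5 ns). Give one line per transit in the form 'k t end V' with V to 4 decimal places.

Γ_L=-0.818182, Γ_S=0.666667; launch V₁=2·100/600=0.333333
k=0 src: V=0.3333
k=1 load: inc=0.333333, refl=0.333333·-0.818182=-0.2727; V=0.000000+0.333333+-0.272727=0.0606
k=2 src: inc=-0.272727, refl=-0.272727·0.666667=-0.1818; V=0.333333+-0.272727+-0.181818=-0.1212
k=3 load: inc=-0.181818, refl=-0.181818·-0.818182=0.1488; V=0.060606+-0.181818+0.148760=0.0275
k=4 src: inc=0.148760, refl=0.148760·0.666667=0.0992; V=-0.121212+0.148760+0.099174=0.1267
k=5 load: inc=0.099174, refl=0.099174·-0.818182=-0.0811; V=0.027548+0.099174+-0.081142=0.0456

0 0 source 0.3333
1 5 load 0.0606
2 10 source -0.1212
3 15 load 0.0275
4 20 source 0.1267
5 25 load 0.0456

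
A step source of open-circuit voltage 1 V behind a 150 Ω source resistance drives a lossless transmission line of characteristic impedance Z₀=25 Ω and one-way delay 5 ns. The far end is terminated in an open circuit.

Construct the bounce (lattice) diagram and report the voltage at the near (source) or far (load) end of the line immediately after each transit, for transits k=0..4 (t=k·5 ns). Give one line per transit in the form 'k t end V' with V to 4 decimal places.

Γ_L=1.000000, Γ_S=0.714286; launch V₁=1·25/175=0.142857
k=0 src: V=0.1429
k=1 load: inc=0.142857, refl=0.142857·1.000000=0.1429; V=0.000000+0.142857+0.142857=0.2857
k=2 src: inc=0.142857, refl=0.142857·0.714286=0.1020; V=0.142857+0.142857+0.102041=0.3878
k=3 load: inc=0.102041, refl=0.102041·1.000000=0.1020; V=0.285714+0.102041+0.102041=0.4898
k=4 src: inc=0.102041, refl=0.102041·0.714286=0.0729; V=0.387755+0.102041+0.072886=0.5627

0 0 source 0.1429
1 5 load 0.2857
2 10 source 0.3878
3 15 load 0.4898
4 20 source 0.5627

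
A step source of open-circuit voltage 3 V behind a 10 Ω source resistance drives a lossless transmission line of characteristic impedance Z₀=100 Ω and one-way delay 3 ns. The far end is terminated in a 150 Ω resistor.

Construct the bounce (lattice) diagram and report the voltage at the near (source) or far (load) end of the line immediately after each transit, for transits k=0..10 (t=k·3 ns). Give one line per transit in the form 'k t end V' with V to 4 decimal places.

0 0 source 2.7273
1 3 load 3.2727
2 6 source 2.8264
3 9 load 2.7372
4 12 source 2.8102
5 15 load 2.8248
6 18 source 2.8129
7 21 load 2.8105
8 24 source 2.8124
9 27 load 2.8128
10 30 source 2.8125

Γ_L=0.200000, Γ_S=-0.818182; launch V₁=3·100/110=2.727273
k=0 src: V=2.7273
k=1 load: inc=2.727273, refl=2.727273·0.200000=0.5455; V=0.000000+2.727273+0.545455=3.2727
k=2 src: inc=0.545455, refl=0.545455·-0.818182=-0.4463; V=2.727273+0.545455+-0.446281=2.8264
k=3 load: inc=-0.446281, refl=-0.446281·0.200000=-0.0893; V=3.272727+-0.446281+-0.089256=2.7372
k=4 src: inc=-0.089256, refl=-0.089256·-0.818182=0.0730; V=2.826446+-0.089256+0.073028=2.8102
k=5 load: inc=0.073028, refl=0.073028·0.200000=0.0146; V=2.737190+0.073028+0.014606=2.8248
k=6 src: inc=0.014606, refl=0.014606·-0.818182=-0.0120; V=2.810218+0.014606+-0.011950=2.8129
k=7 load: inc=-0.011950, refl=-0.011950·0.200000=-0.0024; V=2.824823+-0.011950+-0.002390=2.8105
k=8 src: inc=-0.002390, refl=-0.002390·-0.818182=0.0020; V=2.812873+-0.002390+0.001955=2.8124
k=9 load: inc=0.001955, refl=0.001955·0.200000=0.0004; V=2.810483+0.001955+0.000391=2.8128
k=10 src: inc=0.000391, refl=0.000391·-0.818182=-0.0003; V=2.812439+0.000391+-0.000320=2.8125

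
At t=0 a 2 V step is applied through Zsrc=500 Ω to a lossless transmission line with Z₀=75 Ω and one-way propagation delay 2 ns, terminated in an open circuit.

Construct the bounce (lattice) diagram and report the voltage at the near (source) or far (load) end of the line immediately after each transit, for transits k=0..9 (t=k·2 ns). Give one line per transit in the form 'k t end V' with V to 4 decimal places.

0 0 source 0.2609
1 2 load 0.5217
2 4 source 0.7146
3 6 load 0.9074
4 8 source 1.0499
5 10 load 1.1924
6 12 source 1.2977
7 14 load 1.4031
8 16 source 1.4809
9 18 load 1.5588

Γ_L=1.000000, Γ_S=0.739130; launch V₁=2·75/575=0.260870
k=0 src: V=0.2609
k=1 load: inc=0.260870, refl=0.260870·1.000000=0.2609; V=0.000000+0.260870+0.260870=0.5217
k=2 src: inc=0.260870, refl=0.260870·0.739130=0.1928; V=0.260870+0.260870+0.192817=0.7146
k=3 load: inc=0.192817, refl=0.192817·1.000000=0.1928; V=0.521739+0.192817+0.192817=0.9074
k=4 src: inc=0.192817, refl=0.192817·0.739130=0.1425; V=0.714556+0.192817+0.142517=1.0499
k=5 load: inc=0.142517, refl=0.142517·1.000000=0.1425; V=0.907372+0.142517+0.142517=1.1924
k=6 src: inc=0.142517, refl=0.142517·0.739130=0.1053; V=1.049889+0.142517+0.105338=1.2977
k=7 load: inc=0.105338, refl=0.105338·1.000000=0.1053; V=1.192406+0.105338+0.105338=1.4031
k=8 src: inc=0.105338, refl=0.105338·0.739130=0.0779; V=1.297744+0.105338+0.077859=1.4809
k=9 load: inc=0.077859, refl=0.077859·1.000000=0.0779; V=1.403082+0.077859+0.077859=1.5588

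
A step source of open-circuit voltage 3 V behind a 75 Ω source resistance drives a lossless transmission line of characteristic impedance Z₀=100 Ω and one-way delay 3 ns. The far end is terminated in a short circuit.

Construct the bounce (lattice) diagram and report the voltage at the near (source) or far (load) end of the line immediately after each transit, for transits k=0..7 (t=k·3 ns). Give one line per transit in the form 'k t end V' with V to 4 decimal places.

0 0 source 1.7143
1 3 load 0.0000
2 6 source 0.2449
3 9 load 0.0000
4 12 source 0.0350
5 15 load 0.0000
6 18 source 0.0050
7 21 load 0.0000

Γ_L=-1.000000, Γ_S=-0.142857; launch V₁=3·100/175=1.714286
k=0 src: V=1.7143
k=1 load: inc=1.714286, refl=1.714286·-1.000000=-1.7143; V=0.000000+1.714286+-1.714286=0.0000
k=2 src: inc=-1.714286, refl=-1.714286·-0.142857=0.2449; V=1.714286+-1.714286+0.244898=0.2449
k=3 load: inc=0.244898, refl=0.244898·-1.000000=-0.2449; V=0.000000+0.244898+-0.244898=0.0000
k=4 src: inc=-0.244898, refl=-0.244898·-0.142857=0.0350; V=0.244898+-0.244898+0.034985=0.0350
k=5 load: inc=0.034985, refl=0.034985·-1.000000=-0.0350; V=0.000000+0.034985+-0.034985=0.0000
k=6 src: inc=-0.034985, refl=-0.034985·-0.142857=0.0050; V=0.034985+-0.034985+0.004998=0.0050
k=7 load: inc=0.004998, refl=0.004998·-1.000000=-0.0050; V=0.000000+0.004998+-0.004998=0.0000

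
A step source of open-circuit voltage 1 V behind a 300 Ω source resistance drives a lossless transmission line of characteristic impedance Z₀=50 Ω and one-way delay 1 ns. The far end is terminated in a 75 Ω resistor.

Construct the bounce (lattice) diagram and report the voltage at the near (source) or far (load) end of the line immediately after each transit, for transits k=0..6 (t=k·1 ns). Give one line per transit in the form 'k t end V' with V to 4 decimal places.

0 0 source 0.1429
1 1 load 0.1714
2 2 source 0.1918
3 3 load 0.1959
4 4 source 0.1988
5 5 load 0.1994
6 6 source 0.1998

Γ_L=0.200000, Γ_S=0.714286; launch V₁=1·50/350=0.142857
k=0 src: V=0.1429
k=1 load: inc=0.142857, refl=0.142857·0.200000=0.0286; V=0.000000+0.142857+0.028571=0.1714
k=2 src: inc=0.028571, refl=0.028571·0.714286=0.0204; V=0.142857+0.028571+0.020408=0.1918
k=3 load: inc=0.020408, refl=0.020408·0.200000=0.0041; V=0.171429+0.020408+0.004082=0.1959
k=4 src: inc=0.004082, refl=0.004082·0.714286=0.0029; V=0.191837+0.004082+0.002915=0.1988
k=5 load: inc=0.002915, refl=0.002915·0.200000=0.0006; V=0.195918+0.002915+0.000583=0.1994
k=6 src: inc=0.000583, refl=0.000583·0.714286=0.0004; V=0.198834+0.000583+0.000416=0.1998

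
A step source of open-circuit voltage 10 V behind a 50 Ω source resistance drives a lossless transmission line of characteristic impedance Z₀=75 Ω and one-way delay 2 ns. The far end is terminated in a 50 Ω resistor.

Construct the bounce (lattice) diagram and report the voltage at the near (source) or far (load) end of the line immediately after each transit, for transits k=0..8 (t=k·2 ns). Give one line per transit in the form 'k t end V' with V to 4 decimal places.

0 0 source 6.0000
1 2 load 4.8000
2 4 source 5.0400
3 6 load 4.9920
4 8 source 5.0016
5 10 load 4.9997
6 12 source 5.0001
7 14 load 5.0000
8 16 source 5.0000

Γ_L=-0.200000, Γ_S=-0.200000; launch V₁=10·75/125=6.000000
k=0 src: V=6.0000
k=1 load: inc=6.000000, refl=6.000000·-0.200000=-1.2000; V=0.000000+6.000000+-1.200000=4.8000
k=2 src: inc=-1.200000, refl=-1.200000·-0.200000=0.2400; V=6.000000+-1.200000+0.240000=5.0400
k=3 load: inc=0.240000, refl=0.240000·-0.200000=-0.0480; V=4.800000+0.240000+-0.048000=4.9920
k=4 src: inc=-0.048000, refl=-0.048000·-0.200000=0.0096; V=5.040000+-0.048000+0.009600=5.0016
k=5 load: inc=0.009600, refl=0.009600·-0.200000=-0.0019; V=4.992000+0.009600+-0.001920=4.9997
k=6 src: inc=-0.001920, refl=-0.001920·-0.200000=0.0004; V=5.001600+-0.001920+0.000384=5.0001
k=7 load: inc=0.000384, refl=0.000384·-0.200000=-0.0001; V=4.999680+0.000384+-0.000077=5.0000
k=8 src: inc=-0.000077, refl=-0.000077·-0.200000=0.0000; V=5.000064+-0.000077+0.000015=5.0000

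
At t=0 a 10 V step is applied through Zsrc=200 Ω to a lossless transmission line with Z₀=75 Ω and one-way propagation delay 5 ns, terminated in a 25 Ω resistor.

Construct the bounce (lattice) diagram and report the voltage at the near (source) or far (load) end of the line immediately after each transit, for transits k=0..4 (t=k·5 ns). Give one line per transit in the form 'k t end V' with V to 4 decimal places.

Γ_L=-0.500000, Γ_S=0.454545; launch V₁=10·75/275=2.727273
k=0 src: V=2.7273
k=1 load: inc=2.727273, refl=2.727273·-0.500000=-1.3636; V=0.000000+2.727273+-1.363636=1.3636
k=2 src: inc=-1.363636, refl=-1.363636·0.454545=-0.6198; V=2.727273+-1.363636+-0.619835=0.7438
k=3 load: inc=-0.619835, refl=-0.619835·-0.500000=0.3099; V=1.363636+-0.619835+0.309917=1.0537
k=4 src: inc=0.309917, refl=0.309917·0.454545=0.1409; V=0.743802+0.309917+0.140872=1.1946

0 0 source 2.7273
1 5 load 1.3636
2 10 source 0.7438
3 15 load 1.0537
4 20 source 1.1946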